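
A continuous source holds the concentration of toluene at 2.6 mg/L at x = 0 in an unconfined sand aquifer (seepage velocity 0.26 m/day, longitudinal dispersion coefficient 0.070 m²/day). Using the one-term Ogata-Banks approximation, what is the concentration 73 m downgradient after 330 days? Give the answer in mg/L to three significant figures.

For a continuous step input, C/C₀ ≈ ½·erfc((x−vt)/(2√(Dt))).
vt = 0.26 × 330 = 85.8 m and 2√(Dt) = 2√(0.070 × 330) = 9.612 m.
Argument (x−vt)/(2√(Dt)) = (73 − 85.8)/9.612 = -1.332; ½·erfc(-1.332) = 0.9702.
C = 2.6 × 0.9702 = 2.52 mg/L.

2.52 mg/L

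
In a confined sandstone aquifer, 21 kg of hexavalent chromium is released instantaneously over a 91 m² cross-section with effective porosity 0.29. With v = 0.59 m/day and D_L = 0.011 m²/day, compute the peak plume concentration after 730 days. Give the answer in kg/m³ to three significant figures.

The peak of an instantaneous 1D plume sits at x = vt; there the Gaussian factor is 1 and C_max = M/(n_e·A·√(4πDt)), where n_e·A is the pore area the mass is dissolved in.
√(4πDt) = √(4π × 0.011 × 730) = 10.05 m, so C_max = 21/(0.29 × 91 × 10.05) = 0.0792 kg/m³.

0.0792 kg/m³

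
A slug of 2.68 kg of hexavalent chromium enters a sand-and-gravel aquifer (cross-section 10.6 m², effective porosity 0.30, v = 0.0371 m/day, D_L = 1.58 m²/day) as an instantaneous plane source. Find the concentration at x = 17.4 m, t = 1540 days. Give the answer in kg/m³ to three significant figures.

0.00410 kg/m³

For an instantaneous plane source, C(x,t) = M/(n_e·A·√(4πDt)) · exp(−(x−vt)²/(4Dt)), with n_e·A the pore (flow) area.
Plume center vt = 0.0371 × 1540 = 57.134 m, so the well at 17.4 m is 39.734 m upgradient of the peak.
√(4πDt) = 174.9 m, giving peak height M/(n_e·A·√(4πDt)) = 2.68/(0.30 × 10.6 × 174.9) = 0.004819 kg/m³.
(x−vt)²/(4Dt) = (-39.734)²/(4 × 1.58 × 1540) = 0.1622; exp(−0.1622) = 0.8503.
C = 0.004819 × 0.8503 = 0.00410 kg/m³.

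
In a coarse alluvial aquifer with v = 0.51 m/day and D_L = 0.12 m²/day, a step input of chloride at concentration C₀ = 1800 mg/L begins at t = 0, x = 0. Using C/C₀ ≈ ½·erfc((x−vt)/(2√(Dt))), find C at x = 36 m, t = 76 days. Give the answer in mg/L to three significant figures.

For a continuous step input, C/C₀ ≈ ½·erfc((x−vt)/(2√(Dt))).
vt = 0.51 × 76 = 38.76 m and 2√(Dt) = 2√(0.12 × 76) = 6.040 m.
Argument (x−vt)/(2√(Dt)) = (36 − 38.76)/6.040 = -0.4570; ½·erfc(-0.4570) = 0.7410.
C = 1800 × 0.7410 = 1330 mg/L.

1330 mg/L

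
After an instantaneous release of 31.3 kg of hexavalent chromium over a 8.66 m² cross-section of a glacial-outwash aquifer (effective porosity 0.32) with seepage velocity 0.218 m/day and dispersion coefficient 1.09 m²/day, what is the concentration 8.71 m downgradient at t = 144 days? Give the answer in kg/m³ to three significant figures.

0.112 kg/m³

For an instantaneous plane source, C(x,t) = M/(n_e·A·√(4πDt)) · exp(−(x−vt)²/(4Dt)), with n_e·A the pore (flow) area.
Plume center vt = 0.218 × 144 = 31.392 m, so the well at 8.71 m is 22.682 m upgradient of the peak.
√(4πDt) = 44.41 m, giving peak height M/(n_e·A·√(4πDt)) = 31.3/(0.32 × 8.66 × 44.41) = 0.2543 kg/m³.
(x−vt)²/(4Dt) = (-22.682)²/(4 × 1.09 × 144) = 0.8194; exp(−0.8194) = 0.4407.
C = 0.2543 × 0.4407 = 0.112 kg/m³.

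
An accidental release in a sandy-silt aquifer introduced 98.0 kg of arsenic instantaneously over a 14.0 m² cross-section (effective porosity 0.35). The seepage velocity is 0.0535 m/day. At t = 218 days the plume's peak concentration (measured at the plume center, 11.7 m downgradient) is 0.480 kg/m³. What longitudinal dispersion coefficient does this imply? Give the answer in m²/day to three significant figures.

0.634 m²/day

At the plume center C_max = M/(n_e·A·√(4πDt)), so D = M²/(4πt·(n_e·A·C_max)²).
n_e·A·C_max = 0.35 × 14.0 × 0.480 = 2.352 kg/m.
D = 98.0²/(4π × 218 × 2.352²) = 0.634 m²/day.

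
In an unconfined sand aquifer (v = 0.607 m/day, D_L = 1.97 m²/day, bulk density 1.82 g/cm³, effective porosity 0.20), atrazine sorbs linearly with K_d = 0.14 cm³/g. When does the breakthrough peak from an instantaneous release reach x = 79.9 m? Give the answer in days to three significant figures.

Retardation factor R = 1 + ρ_b·K_d/n = 1 + 1.82 × 0.14/0.20 = 2.274.
Sorption retards both mechanisms: v_R = v/R = 0.2669 m/day, D_R = D/R = 0.8663 m²/day.
Peak time from v_R²t² + 2D_R t − x² = 0: t = (√(D_R² + v_R²x²) − D_R)/v_R².
√(D_R² + v_R²x²) = √(0.8663² + 0.2669² × 79.9²) = 21.34; v_R² = 0.07124.
t = (21.34 − 0.8663)/0.07124 = 287 days.

287 days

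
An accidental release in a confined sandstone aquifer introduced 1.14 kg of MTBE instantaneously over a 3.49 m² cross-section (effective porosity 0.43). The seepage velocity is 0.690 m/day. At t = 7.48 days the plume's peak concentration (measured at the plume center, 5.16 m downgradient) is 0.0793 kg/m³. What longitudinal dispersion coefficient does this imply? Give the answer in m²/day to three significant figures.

At the plume center C_max = M/(n_e·A·√(4πDt)), so D = M²/(4πt·(n_e·A·C_max)²).
n_e·A·C_max = 0.43 × 3.49 × 0.0793 = 0.1190 kg/m.
D = 1.14²/(4π × 7.48 × 0.1190²) = 0.976 m²/day.

0.976 m²/day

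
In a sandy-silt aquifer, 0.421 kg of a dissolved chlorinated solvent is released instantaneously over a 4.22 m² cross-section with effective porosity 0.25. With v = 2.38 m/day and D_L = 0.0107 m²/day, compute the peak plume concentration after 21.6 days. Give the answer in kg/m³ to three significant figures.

0.234 kg/m³

The peak of an instantaneous 1D plume sits at x = vt; there the Gaussian factor is 1 and C_max = M/(n_e·A·√(4πDt)), where n_e·A is the pore area the mass is dissolved in.
√(4πDt) = √(4π × 0.0107 × 21.6) = 1.704 m, so C_max = 0.421/(0.25 × 4.22 × 1.704) = 0.234 kg/m³.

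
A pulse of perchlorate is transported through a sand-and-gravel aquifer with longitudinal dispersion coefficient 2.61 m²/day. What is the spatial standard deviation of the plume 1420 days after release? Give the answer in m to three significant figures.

Dispersive spreading gives a Gaussian with σ² = 2Dt; advection only shifts the center.
σ = √(2 × 2.61 × 1420) = 86.1 m.

86.1 m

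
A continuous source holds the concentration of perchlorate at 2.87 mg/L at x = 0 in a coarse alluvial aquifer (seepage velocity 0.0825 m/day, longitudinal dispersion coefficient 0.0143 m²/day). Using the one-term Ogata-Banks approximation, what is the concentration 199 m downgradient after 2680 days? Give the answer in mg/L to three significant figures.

2.85 mg/L

For a continuous step input, C/C₀ ≈ ½·erfc((x−vt)/(2√(Dt))).
vt = 0.0825 × 2680 = 221.1 m and 2√(Dt) = 2√(0.0143 × 2680) = 12.38 m.
Argument (x−vt)/(2√(Dt)) = (199 − 221.1)/12.38 = -1.785; ½·erfc(-1.785) = 0.9942.
C = 2.87 × 0.9942 = 2.85 mg/L.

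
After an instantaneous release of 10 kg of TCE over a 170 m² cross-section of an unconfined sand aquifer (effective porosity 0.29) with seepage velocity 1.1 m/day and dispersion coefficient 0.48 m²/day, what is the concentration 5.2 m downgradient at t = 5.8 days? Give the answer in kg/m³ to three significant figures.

0.0303 kg/m³

For an instantaneous plane source, C(x,t) = M/(n_e·A·√(4πDt)) · exp(−(x−vt)²/(4Dt)), with n_e·A the pore (flow) area.
Plume center vt = 1.1 × 5.8 = 6.38 m, so the well at 5.2 m is 1.18 m upgradient of the peak.
√(4πDt) = 5.915 m, giving peak height M/(n_e·A·√(4πDt)) = 10/(0.29 × 170 × 5.915) = 0.03429 kg/m³.
(x−vt)²/(4Dt) = (-1.18)²/(4 × 0.48 × 5.8) = 0.1250; exp(−0.1250) = 0.8825.
C = 0.03429 × 0.8825 = 0.0303 kg/m³.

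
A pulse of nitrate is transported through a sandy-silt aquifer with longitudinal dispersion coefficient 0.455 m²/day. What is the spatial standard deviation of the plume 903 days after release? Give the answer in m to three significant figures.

28.7 m

Dispersive spreading gives a Gaussian with σ² = 2Dt; advection only shifts the center.
σ = √(2 × 0.455 × 903) = 28.7 m.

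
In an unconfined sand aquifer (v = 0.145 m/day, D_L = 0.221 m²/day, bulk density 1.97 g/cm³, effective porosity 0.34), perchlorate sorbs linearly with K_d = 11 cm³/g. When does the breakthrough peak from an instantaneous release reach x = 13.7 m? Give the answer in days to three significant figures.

Retardation factor R = 1 + ρ_b·K_d/n = 1 + 1.97 × 11/0.34 = 64.74.
Sorption retards both mechanisms: v_R = v/R = 0.002240 m/day, D_R = D/R = 0.003414 m²/day.
Peak time from v_R²t² + 2D_R t − x² = 0: t = (√(D_R² + v_R²x²) − D_R)/v_R².
√(D_R² + v_R²x²) = √(0.003414² + 0.002240² × 13.7²) = 0.03088; v_R² = 5.018e-06.
t = (0.03088 − 0.003414)/5.018e-06 = 5470 days.

5470 days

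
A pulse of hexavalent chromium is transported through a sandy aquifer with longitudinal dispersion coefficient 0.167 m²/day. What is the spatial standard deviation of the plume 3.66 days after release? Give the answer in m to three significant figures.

Dispersive spreading gives a Gaussian with σ² = 2Dt; advection only shifts the center.
σ = √(2 × 0.167 × 3.66) = 1.11 m.

1.11 m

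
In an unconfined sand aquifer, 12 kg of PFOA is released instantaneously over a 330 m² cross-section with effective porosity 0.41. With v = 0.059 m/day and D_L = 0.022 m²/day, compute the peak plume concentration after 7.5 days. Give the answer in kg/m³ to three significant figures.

0.0616 kg/m³

The peak of an instantaneous 1D plume sits at x = vt; there the Gaussian factor is 1 and C_max = M/(n_e·A·√(4πDt)), where n_e·A is the pore area the mass is dissolved in.
√(4πDt) = √(4π × 0.022 × 7.5) = 1.440 m, so C_max = 12/(0.41 × 330 × 1.440) = 0.0616 kg/m³.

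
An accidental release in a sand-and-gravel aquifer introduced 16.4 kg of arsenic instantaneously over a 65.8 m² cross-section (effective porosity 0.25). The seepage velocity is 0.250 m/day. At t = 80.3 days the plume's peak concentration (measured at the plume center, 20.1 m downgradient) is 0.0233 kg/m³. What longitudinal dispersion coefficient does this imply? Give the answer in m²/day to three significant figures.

At the plume center C_max = M/(n_e·A·√(4πDt)), so D = M²/(4πt·(n_e·A·C_max)²).
n_e·A·C_max = 0.25 × 65.8 × 0.0233 = 0.3833 kg/m.
D = 16.4²/(4π × 80.3 × 0.3833²) = 1.81 m²/day.

1.81 m²/day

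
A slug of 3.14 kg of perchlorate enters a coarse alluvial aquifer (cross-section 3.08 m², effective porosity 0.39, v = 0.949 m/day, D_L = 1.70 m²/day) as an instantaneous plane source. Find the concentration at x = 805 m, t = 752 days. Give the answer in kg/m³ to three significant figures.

0.00403 kg/m³

For an instantaneous plane source, C(x,t) = M/(n_e·A·√(4πDt)) · exp(−(x−vt)²/(4Dt)), with n_e·A the pore (flow) area.
Plume center vt = 0.949 × 752 = 713.648 m, so the well at 805 m is 91.352 m downgradient of the peak.
√(4πDt) = 126.7 m, giving peak height M/(n_e·A·√(4πDt)) = 3.14/(0.39 × 3.08 × 126.7) = 0.02063 kg/m³.
(x−vt)²/(4Dt) = (91.352)²/(4 × 1.70 × 752) = 1.632; exp(−1.632) = 0.1955.
C = 0.02063 × 0.1955 = 0.00403 kg/m³.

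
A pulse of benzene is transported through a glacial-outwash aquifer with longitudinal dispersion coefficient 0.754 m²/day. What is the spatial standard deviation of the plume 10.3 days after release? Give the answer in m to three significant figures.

Dispersive spreading gives a Gaussian with σ² = 2Dt; advection only shifts the center.
σ = √(2 × 0.754 × 10.3) = 3.94 m.

3.94 m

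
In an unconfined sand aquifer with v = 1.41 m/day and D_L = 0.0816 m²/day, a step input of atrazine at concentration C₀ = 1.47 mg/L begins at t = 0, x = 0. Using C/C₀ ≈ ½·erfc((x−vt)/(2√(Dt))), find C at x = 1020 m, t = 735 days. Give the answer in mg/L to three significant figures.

For a continuous step input, C/C₀ ≈ ½·erfc((x−vt)/(2√(Dt))).
vt = 1.41 × 735 = 1036.35 m and 2√(Dt) = 2√(0.0816 × 735) = 15.49 m.
Argument (x−vt)/(2√(Dt)) = (1020 − 1036.35)/15.49 = -1.056; ½·erfc(-1.056) = 0.9323.
C = 1.47 × 0.9323 = 1.37 mg/L.

1.37 mg/L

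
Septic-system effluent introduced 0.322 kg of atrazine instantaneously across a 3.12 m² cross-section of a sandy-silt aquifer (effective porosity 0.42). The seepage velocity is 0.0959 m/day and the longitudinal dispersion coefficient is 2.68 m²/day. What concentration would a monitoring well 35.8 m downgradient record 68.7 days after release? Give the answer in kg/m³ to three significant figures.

For an instantaneous plane source, C(x,t) = M/(n_e·A·√(4πDt)) · exp(−(x−vt)²/(4Dt)), with n_e·A the pore (flow) area.
Plume center vt = 0.0959 × 68.7 = 6.58833 m, so the well at 35.8 m is 29.21167 m downgradient of the peak.
√(4πDt) = 48.10 m, giving peak height M/(n_e·A·√(4πDt)) = 0.322/(0.42 × 3.12 × 48.10) = 0.005109 kg/m³.
(x−vt)²/(4Dt) = (29.21167)²/(4 × 2.68 × 68.7) = 1.159; exp(−1.159) = 0.3138.
C = 0.005109 × 0.3138 = 0.00160 kg/m³.

0.00160 kg/m³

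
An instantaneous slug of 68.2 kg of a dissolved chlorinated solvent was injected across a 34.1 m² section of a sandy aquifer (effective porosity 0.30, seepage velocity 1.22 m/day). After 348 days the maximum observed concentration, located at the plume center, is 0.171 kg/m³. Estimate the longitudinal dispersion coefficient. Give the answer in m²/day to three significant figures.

0.348 m²/day

At the plume center C_max = M/(n_e·A·√(4πDt)), so D = M²/(4πt·(n_e·A·C_max)²).
n_e·A·C_max = 0.30 × 34.1 × 0.171 = 1.749 kg/m.
D = 68.2²/(4π × 348 × 1.749²) = 0.348 m²/day.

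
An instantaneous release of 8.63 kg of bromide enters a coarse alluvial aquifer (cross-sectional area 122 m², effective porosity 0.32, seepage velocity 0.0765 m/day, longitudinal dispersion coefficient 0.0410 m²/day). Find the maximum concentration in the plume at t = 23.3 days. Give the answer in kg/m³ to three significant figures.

The peak of an instantaneous 1D plume sits at x = vt; there the Gaussian factor is 1 and C_max = M/(n_e·A·√(4πDt)), where n_e·A is the pore area the mass is dissolved in.
√(4πDt) = √(4π × 0.0410 × 23.3) = 3.465 m, so C_max = 8.63/(0.32 × 122 × 3.465) = 0.0638 kg/m³.

0.0638 kg/m³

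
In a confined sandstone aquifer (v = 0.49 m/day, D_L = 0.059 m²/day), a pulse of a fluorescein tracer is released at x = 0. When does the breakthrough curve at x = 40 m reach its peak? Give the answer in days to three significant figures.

81.4 days

For the 1D instantaneous-source solution, setting ∂C/∂t = 0 at fixed x gives v²t² + 2Dt − x² = 0, so t = (√(D² + v²x²) − D)/v².
√(D² + v²x²) = √(0.059² + 0.49² × 40²) = 19.60; v² = 0.2401.
t = (19.60 − 0.059)/0.2401 = 81.4 days (vs. the pure-advection estimate x/v = 81.6 d).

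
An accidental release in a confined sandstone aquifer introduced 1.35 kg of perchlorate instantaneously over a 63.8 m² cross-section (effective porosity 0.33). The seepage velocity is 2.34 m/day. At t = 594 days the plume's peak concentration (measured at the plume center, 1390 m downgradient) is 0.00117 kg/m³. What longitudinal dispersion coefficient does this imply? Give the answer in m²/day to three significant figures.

0.402 m²/day

At the plume center C_max = M/(n_e·A·√(4πDt)), so D = M²/(4πt·(n_e·A·C_max)²).
n_e·A·C_max = 0.33 × 63.8 × 0.00117 = 0.02463 kg/m.
D = 1.35²/(4π × 594 × 0.02463²) = 0.402 m²/day.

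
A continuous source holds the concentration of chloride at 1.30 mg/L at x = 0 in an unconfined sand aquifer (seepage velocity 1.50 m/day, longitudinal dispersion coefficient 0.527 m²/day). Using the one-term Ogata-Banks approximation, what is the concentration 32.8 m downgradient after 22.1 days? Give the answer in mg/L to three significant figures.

0.688 mg/L

For a continuous step input, C/C₀ ≈ ½·erfc((x−vt)/(2√(Dt))).
vt = 1.50 × 22.1 = 33.15 m and 2√(Dt) = 2√(0.527 × 22.1) = 6.825 m.
Argument (x−vt)/(2√(Dt)) = (32.8 − 33.15)/6.825 = -0.05128; ½·erfc(-0.05128) = 0.5289.
C = 1.30 × 0.5289 = 0.688 mg/L.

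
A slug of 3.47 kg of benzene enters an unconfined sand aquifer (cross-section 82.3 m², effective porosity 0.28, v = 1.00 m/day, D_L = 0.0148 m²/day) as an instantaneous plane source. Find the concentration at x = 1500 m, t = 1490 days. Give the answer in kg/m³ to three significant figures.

For an instantaneous plane source, C(x,t) = M/(n_e·A·√(4πDt)) · exp(−(x−vt)²/(4Dt)), with n_e·A the pore (flow) area.
Plume center vt = 1.00 × 1490 = 1490 m, so the well at 1500 m is 10 m downgradient of the peak.
√(4πDt) = 16.65 m, giving peak height M/(n_e·A·√(4πDt)) = 3.47/(0.28 × 82.3 × 16.65) = 0.009044 kg/m³.
(x−vt)²/(4Dt) = (10)²/(4 × 0.0148 × 1490) = 1.134; exp(−1.134) = 0.3217.
C = 0.009044 × 0.3217 = 0.00291 kg/m³.

0.00291 kg/m³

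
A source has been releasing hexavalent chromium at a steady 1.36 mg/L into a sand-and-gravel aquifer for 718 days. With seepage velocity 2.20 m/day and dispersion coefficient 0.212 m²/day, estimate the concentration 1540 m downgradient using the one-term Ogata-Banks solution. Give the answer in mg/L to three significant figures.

1.34 mg/L

For a continuous step input, C/C₀ ≈ ½·erfc((x−vt)/(2√(Dt))).
vt = 2.20 × 718 = 1579.6 m and 2√(Dt) = 2√(0.212 × 718) = 24.68 m.
Argument (x−vt)/(2√(Dt)) = (1540 − 1579.6)/24.68 = -1.605; ½·erfc(-1.605) = 0.9884.
C = 1.36 × 0.9884 = 1.34 mg/L.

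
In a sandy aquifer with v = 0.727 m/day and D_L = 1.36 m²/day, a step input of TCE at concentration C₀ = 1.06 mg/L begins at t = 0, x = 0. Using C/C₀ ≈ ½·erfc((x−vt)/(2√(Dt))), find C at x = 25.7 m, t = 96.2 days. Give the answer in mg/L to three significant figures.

1.06 mg/L

For a continuous step input, C/C₀ ≈ ½·erfc((x−vt)/(2√(Dt))).
vt = 0.727 × 96.2 = 69.9374 m and 2√(Dt) = 2√(1.36 × 96.2) = 22.88 m.
Argument (x−vt)/(2√(Dt)) = (25.7 − 69.9374)/22.88 = -1.933; ½·erfc(-1.933) = 0.9969.
C = 1.06 × 0.9969 = 1.06 mg/L.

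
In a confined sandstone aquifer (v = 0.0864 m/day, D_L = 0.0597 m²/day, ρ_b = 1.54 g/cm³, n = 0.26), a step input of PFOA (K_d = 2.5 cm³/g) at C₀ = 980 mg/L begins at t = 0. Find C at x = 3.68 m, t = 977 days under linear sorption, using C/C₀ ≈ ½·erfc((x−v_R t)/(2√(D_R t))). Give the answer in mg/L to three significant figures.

Retardation factor R = 1 + ρ_b·K_d/n = 1 + 1.54 × 2.5/0.26 = 15.81.
Sorption retards both mechanisms: v_R = v/R = 0.005465 m/day, D_R = D/R = 0.003776 m²/day.
v_R·t = 0.005465 × 977 = 5.339305 m; 2√(D_R t) = 3.841 m; argument = (3.68 − 5.339305)/3.841 = -0.4320.
C = C₀ × ½·erfc(-0.4320) = 980 × 0.7294 = 715 mg/L.

715 mg/L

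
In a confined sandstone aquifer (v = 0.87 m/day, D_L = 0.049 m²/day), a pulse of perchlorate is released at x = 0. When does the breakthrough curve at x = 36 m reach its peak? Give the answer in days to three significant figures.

For the 1D instantaneous-source solution, setting ∂C/∂t = 0 at fixed x gives v²t² + 2Dt − x² = 0, so t = (√(D² + v²x²) − D)/v².
√(D² + v²x²) = √(0.049² + 0.87² × 36²) = 31.32; v² = 0.7569.
t = (31.32 − 0.049)/0.7569 = 41.3 days (vs. the pure-advection estimate x/v = 41.4 d).

41.3 days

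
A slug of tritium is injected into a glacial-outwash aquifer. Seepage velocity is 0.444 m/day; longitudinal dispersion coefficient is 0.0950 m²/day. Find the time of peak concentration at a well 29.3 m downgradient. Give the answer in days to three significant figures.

65.5 days

For the 1D instantaneous-source solution, setting ∂C/∂t = 0 at fixed x gives v²t² + 2Dt − x² = 0, so t = (√(D² + v²x²) − D)/v².
√(D² + v²x²) = √(0.0950² + 0.444² × 29.3²) = 13.01; v² = 0.197136.
t = (13.01 − 0.0950)/0.197136 = 65.5 days (vs. the pure-advection estimate x/v = 66.0 d).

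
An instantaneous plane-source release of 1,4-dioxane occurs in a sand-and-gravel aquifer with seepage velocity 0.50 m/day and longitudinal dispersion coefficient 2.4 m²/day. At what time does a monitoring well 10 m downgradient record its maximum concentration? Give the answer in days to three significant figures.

For the 1D instantaneous-source solution, setting ∂C/∂t = 0 at fixed x gives v²t² + 2Dt − x² = 0, so t = (√(D² + v²x²) − D)/v².
√(D² + v²x²) = √(2.4² + 0.50² × 10²) = 5.546; v² = 0.25.
t = (5.546 − 2.4)/0.25 = 12.6 days (vs. the pure-advection estimate x/v = 20.0 d).

12.6 days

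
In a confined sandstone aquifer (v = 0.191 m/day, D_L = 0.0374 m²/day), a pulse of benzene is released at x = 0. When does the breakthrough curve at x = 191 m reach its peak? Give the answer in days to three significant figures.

For the 1D instantaneous-source solution, setting ∂C/∂t = 0 at fixed x gives v²t² + 2Dt − x² = 0, so t = (√(D² + v²x²) − D)/v².
√(D² + v²x²) = √(0.0374² + 0.191² × 191²) = 36.48; v² = 0.036481.
t = (36.48 − 0.0374)/0.036481 = 999 days (vs. the pure-advection estimate x/v = 1000 d).

999 days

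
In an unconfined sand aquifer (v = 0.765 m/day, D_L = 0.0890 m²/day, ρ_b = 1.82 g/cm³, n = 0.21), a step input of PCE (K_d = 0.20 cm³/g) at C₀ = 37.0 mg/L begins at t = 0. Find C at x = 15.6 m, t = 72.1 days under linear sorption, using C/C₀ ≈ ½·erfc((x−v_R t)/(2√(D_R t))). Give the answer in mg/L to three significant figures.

Retardation factor R = 1 + ρ_b·K_d/n = 1 + 1.82 × 0.20/0.21 = 2.733.
Sorption retards both mechanisms: v_R = v/R = 0.2799 m/day, D_R = D/R = 0.03256 m²/day.
v_R·t = 0.2799 × 72.1 = 20.18079 m; 2√(D_R t) = 3.064 m; argument = (15.6 − 20.18079)/3.064 = -1.495.
C = C₀ × ½·erfc(-1.495) = 37.0 × 0.9828 = 36.4 mg/L.

36.4 mg/L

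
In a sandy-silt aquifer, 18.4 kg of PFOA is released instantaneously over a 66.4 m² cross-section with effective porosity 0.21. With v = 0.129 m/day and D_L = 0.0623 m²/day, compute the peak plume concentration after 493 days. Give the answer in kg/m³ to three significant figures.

0.0672 kg/m³

The peak of an instantaneous 1D plume sits at x = vt; there the Gaussian factor is 1 and C_max = M/(n_e·A·√(4πDt)), where n_e·A is the pore area the mass is dissolved in.
√(4πDt) = √(4π × 0.0623 × 493) = 19.65 m, so C_max = 18.4/(0.21 × 66.4 × 19.65) = 0.0672 kg/m³.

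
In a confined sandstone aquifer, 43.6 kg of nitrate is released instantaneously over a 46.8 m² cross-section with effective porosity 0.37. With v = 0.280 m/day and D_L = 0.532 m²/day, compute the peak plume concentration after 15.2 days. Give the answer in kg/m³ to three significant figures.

The peak of an instantaneous 1D plume sits at x = vt; there the Gaussian factor is 1 and C_max = M/(n_e·A·√(4πDt)), where n_e·A is the pore area the mass is dissolved in.
√(4πDt) = √(4π × 0.532 × 15.2) = 10.08 m, so C_max = 43.6/(0.37 × 46.8 × 10.08) = 0.250 kg/m³.

0.250 kg/m³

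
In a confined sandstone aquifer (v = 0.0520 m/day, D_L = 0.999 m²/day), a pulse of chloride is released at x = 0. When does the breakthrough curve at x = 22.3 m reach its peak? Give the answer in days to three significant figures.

For the 1D instantaneous-source solution, setting ∂C/∂t = 0 at fixed x gives v²t² + 2Dt − x² = 0, so t = (√(D² + v²x²) − D)/v².
√(D² + v²x²) = √(0.999² + 0.0520² × 22.3²) = 1.531; v² = 0.002704.
t = (1.531 − 0.999)/0.002704 = 197 days (vs. the pure-advection estimate x/v = 429 d).

197 days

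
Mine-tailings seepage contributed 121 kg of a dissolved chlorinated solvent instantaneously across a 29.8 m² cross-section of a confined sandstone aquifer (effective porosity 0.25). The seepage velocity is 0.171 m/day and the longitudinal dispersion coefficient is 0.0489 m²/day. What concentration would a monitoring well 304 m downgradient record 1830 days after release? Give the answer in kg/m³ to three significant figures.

0.388 kg/m³

For an instantaneous plane source, C(x,t) = M/(n_e·A·√(4πDt)) · exp(−(x−vt)²/(4Dt)), with n_e·A the pore (flow) area.
Plume center vt = 0.171 × 1830 = 312.93 m, so the well at 304 m is 8.93 m upgradient of the peak.
√(4πDt) = 33.53 m, giving peak height M/(n_e·A·√(4πDt)) = 121/(0.25 × 29.8 × 33.53) = 0.4844 kg/m³.
(x−vt)²/(4Dt) = (-8.93)²/(4 × 0.0489 × 1830) = 0.2228; exp(−0.2228) = 0.8003.
C = 0.4844 × 0.8003 = 0.388 kg/m³.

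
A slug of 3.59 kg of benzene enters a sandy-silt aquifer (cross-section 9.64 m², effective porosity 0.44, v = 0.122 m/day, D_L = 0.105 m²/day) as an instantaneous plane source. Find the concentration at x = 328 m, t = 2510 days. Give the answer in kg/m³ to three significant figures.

0.00938 kg/m³

For an instantaneous plane source, C(x,t) = M/(n_e·A·√(4πDt)) · exp(−(x−vt)²/(4Dt)), with n_e·A the pore (flow) area.
Plume center vt = 0.122 × 2510 = 306.22 m, so the well at 328 m is 21.78 m downgradient of the peak.
√(4πDt) = 57.55 m, giving peak height M/(n_e·A·√(4πDt)) = 3.59/(0.44 × 9.64 × 57.55) = 0.01471 kg/m³.
(x−vt)²/(4Dt) = (21.78)²/(4 × 0.105 × 2510) = 0.4500; exp(−0.4500) = 0.6376.
C = 0.01471 × 0.6376 = 0.00938 kg/m³.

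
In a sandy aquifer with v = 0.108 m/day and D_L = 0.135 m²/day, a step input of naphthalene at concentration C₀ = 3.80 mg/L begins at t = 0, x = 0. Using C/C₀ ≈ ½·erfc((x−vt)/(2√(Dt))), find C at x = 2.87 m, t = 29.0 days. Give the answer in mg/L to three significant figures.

2.04 mg/L

For a continuous step input, C/C₀ ≈ ½·erfc((x−vt)/(2√(Dt))).
vt = 0.108 × 29.0 = 3.132 m and 2√(Dt) = 2√(0.135 × 29.0) = 3.957 m.
Argument (x−vt)/(2√(Dt)) = (2.87 − 3.132)/3.957 = -0.06621; ½·erfc(-0.06621) = 0.5373.
C = 3.80 × 0.5373 = 2.04 mg/L.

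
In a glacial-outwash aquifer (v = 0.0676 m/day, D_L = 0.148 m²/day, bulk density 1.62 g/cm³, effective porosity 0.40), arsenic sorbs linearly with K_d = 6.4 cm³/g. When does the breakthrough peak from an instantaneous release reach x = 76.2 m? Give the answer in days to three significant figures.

Retardation factor R = 1 + ρ_b·K_d/n = 1 + 1.62 × 6.4/0.40 = 26.92.
Sorption retards both mechanisms: v_R = v/R = 0.002511 m/day, D_R = D/R = 0.005498 m²/day.
Peak time from v_R²t² + 2D_R t − x² = 0: t = (√(D_R² + v_R²x²) − D_R)/v_R².
√(D_R² + v_R²x²) = √(0.005498² + 0.002511² × 76.2²) = 0.1914; v_R² = 6.305e-06.
t = (0.1914 − 0.005498)/6.305e-06 = 29500 days.

29500 days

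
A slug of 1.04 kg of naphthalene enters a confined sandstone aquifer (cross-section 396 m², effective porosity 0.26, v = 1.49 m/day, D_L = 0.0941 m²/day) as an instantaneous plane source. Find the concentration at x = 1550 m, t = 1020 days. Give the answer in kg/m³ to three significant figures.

2.70e-05 kg/m³

For an instantaneous plane source, C(x,t) = M/(n_e·A·√(4πDt)) · exp(−(x−vt)²/(4Dt)), with n_e·A the pore (flow) area.
Plume center vt = 1.49 × 1020 = 1519.8 m, so the well at 1550 m is 30.2 m downgradient of the peak.
√(4πDt) = 34.73 m, giving peak height M/(n_e·A·√(4πDt)) = 1.04/(0.26 × 396 × 34.73) = 0.0002908 kg/m³.
(x−vt)²/(4Dt) = (30.2)²/(4 × 0.0941 × 1020) = 2.376; exp(−2.376) = 0.09292.
C = 0.0002908 × 0.09292 = 2.70e-05 kg/m³.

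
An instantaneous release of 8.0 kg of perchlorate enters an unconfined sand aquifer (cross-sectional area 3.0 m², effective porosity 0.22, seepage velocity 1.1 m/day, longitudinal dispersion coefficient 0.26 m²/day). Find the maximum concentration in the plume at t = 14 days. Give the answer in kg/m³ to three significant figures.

The peak of an instantaneous 1D plume sits at x = vt; there the Gaussian factor is 1 and C_max = M/(n_e·A·√(4πDt)), where n_e·A is the pore area the mass is dissolved in.
√(4πDt) = √(4π × 0.26 × 14) = 6.763 m, so C_max = 8.0/(0.22 × 3.0 × 6.763) = 1.79 kg/m³.

1.79 kg/m³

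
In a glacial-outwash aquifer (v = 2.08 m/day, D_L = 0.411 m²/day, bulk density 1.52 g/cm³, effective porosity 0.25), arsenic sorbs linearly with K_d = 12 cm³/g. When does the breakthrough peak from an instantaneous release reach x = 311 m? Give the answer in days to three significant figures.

Retardation factor R = 1 + ρ_b·K_d/n = 1 + 1.52 × 12/0.25 = 73.96.
Sorption retards both mechanisms: v_R = v/R = 0.02812 m/day, D_R = D/R = 0.005557 m²/day.
Peak time from v_R²t² + 2D_R t − x² = 0: t = (√(D_R² + v_R²x²) − D_R)/v_R².
√(D_R² + v_R²x²) = √(0.005557² + 0.02812² × 311²) = 8.745; v_R² = 0.0007907.
t = (8.745 − 0.005557)/0.0007907 = 11100 days.

11100 days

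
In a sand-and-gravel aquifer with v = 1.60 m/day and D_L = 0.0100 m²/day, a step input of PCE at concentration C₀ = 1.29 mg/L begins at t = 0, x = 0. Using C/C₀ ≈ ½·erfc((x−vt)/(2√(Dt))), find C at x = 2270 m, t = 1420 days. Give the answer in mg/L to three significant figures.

For a continuous step input, C/C₀ ≈ ½·erfc((x−vt)/(2√(Dt))).
vt = 1.60 × 1420 = 2272 m and 2√(Dt) = 2√(0.0100 × 1420) = 7.537 m.
Argument (x−vt)/(2√(Dt)) = (2270 − 2272)/7.537 = -0.2654; ½·erfc(-0.2654) = 0.6463.
C = 1.29 × 0.6463 = 0.834 mg/L.

0.834 mg/L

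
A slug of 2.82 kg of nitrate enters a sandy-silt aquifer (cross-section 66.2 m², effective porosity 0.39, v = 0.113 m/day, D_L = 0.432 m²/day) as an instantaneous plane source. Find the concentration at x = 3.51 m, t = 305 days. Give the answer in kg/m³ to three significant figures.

For an instantaneous plane source, C(x,t) = M/(n_e·A·√(4πDt)) · exp(−(x−vt)²/(4Dt)), with n_e·A the pore (flow) area.
Plume center vt = 0.113 × 305 = 34.465 m, so the well at 3.51 m is 30.955 m upgradient of the peak.
√(4πDt) = 40.69 m, giving peak height M/(n_e·A·√(4πDt)) = 2.82/(0.39 × 66.2 × 40.69) = 0.002684 kg/m³.
(x−vt)²/(4Dt) = (-30.955)²/(4 × 0.432 × 305) = 1.818; exp(−1.818) = 0.1624.
C = 0.002684 × 0.1624 = 0.000436 kg/m³.

0.000436 kg/m³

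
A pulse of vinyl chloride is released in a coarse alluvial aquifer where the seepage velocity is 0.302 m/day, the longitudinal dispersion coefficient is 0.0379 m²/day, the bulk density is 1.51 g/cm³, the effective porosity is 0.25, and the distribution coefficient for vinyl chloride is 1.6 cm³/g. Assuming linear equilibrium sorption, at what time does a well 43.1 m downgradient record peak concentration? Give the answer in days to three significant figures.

1520 days

Retardation factor R = 1 + ρ_b·K_d/n = 1 + 1.51 × 1.6/0.25 = 10.66.
Sorption retards both mechanisms: v_R = v/R = 0.02833 m/day, D_R = D/R = 0.003555 m²/day.
Peak time from v_R²t² + 2D_R t − x² = 0: t = (√(D_R² + v_R²x²) − D_R)/v_R².
√(D_R² + v_R²x²) = √(0.003555² + 0.02833² × 43.1²) = 1.221; v_R² = 0.0008026.
t = (1.221 − 0.003555)/0.0008026 = 1520 days.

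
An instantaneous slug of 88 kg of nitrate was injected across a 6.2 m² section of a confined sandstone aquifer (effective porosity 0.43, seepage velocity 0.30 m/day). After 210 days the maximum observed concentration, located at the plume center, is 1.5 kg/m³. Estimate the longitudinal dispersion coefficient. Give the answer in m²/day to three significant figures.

At the plume center C_max = M/(n_e·A·√(4πDt)), so D = M²/(4πt·(n_e·A·C_max)²).
n_e·A·C_max = 0.43 × 6.2 × 1.5 = 3.999 kg/m.
D = 88²/(4π × 210 × 3.999²) = 0.183 m²/day.

0.183 m²/day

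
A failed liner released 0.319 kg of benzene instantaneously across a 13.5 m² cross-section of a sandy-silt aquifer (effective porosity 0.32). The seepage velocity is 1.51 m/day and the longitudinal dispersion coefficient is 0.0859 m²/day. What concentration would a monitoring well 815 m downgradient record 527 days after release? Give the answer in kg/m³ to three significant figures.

0.000402 kg/m³

For an instantaneous plane source, C(x,t) = M/(n_e·A·√(4πDt)) · exp(−(x−vt)²/(4Dt)), with n_e·A the pore (flow) area.
Plume center vt = 1.51 × 527 = 795.77 m, so the well at 815 m is 19.23 m downgradient of the peak.
√(4πDt) = 23.85 m, giving peak height M/(n_e·A·√(4πDt)) = 0.319/(0.32 × 13.5 × 23.85) = 0.003096 kg/m³.
(x−vt)²/(4Dt) = (19.23)²/(4 × 0.0859 × 527) = 2.042; exp(−2.042) = 0.1298.
C = 0.003096 × 0.1298 = 0.000402 kg/m³.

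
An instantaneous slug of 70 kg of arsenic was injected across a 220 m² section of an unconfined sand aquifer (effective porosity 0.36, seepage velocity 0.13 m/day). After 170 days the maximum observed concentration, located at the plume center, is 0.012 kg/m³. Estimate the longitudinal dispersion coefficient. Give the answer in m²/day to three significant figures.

2.54 m²/day

At the plume center C_max = M/(n_e·A·√(4πDt)), so D = M²/(4πt·(n_e·A·C_max)²).
n_e·A·C_max = 0.36 × 220 × 0.012 = 0.9504 kg/m.
D = 70²/(4π × 170 × 0.9504²) = 2.54 m²/day.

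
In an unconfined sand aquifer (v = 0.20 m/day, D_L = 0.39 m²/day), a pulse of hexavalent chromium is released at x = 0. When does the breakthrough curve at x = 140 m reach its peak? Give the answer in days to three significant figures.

For the 1D instantaneous-source solution, setting ∂C/∂t = 0 at fixed x gives v²t² + 2Dt − x² = 0, so t = (√(D² + v²x²) − D)/v².
√(D² + v²x²) = √(0.39² + 0.20² × 140²) = 28.00; v² = 0.04.
t = (28.00 − 0.39)/0.04 = 690 days (vs. the pure-advection estimate x/v = 700 d).

690 days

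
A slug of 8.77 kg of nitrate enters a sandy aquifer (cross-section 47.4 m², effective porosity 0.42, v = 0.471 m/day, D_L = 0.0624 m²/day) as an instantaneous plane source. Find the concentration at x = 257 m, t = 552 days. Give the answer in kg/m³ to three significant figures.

0.0198 kg/m³

For an instantaneous plane source, C(x,t) = M/(n_e·A·√(4πDt)) · exp(−(x−vt)²/(4Dt)), with n_e·A the pore (flow) area.
Plume center vt = 0.471 × 552 = 259.992 m, so the well at 257 m is 2.992 m upgradient of the peak.
√(4πDt) = 20.80 m, giving peak height M/(n_e·A·√(4πDt)) = 8.77/(0.42 × 47.4 × 20.80) = 0.02118 kg/m³.
(x−vt)²/(4Dt) = (-2.992)²/(4 × 0.0624 × 552) = 0.06497; exp(−0.06497) = 0.9371.
C = 0.02118 × 0.9371 = 0.0198 kg/m³.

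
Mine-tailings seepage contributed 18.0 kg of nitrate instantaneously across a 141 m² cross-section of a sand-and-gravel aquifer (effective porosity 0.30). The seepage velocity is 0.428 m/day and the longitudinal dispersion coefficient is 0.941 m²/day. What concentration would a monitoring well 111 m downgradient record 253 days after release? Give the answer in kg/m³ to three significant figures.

For an instantaneous plane source, C(x,t) = M/(n_e·A·√(4πDt)) · exp(−(x−vt)²/(4Dt)), with n_e·A the pore (flow) area.
Plume center vt = 0.428 × 253 = 108.284 m, so the well at 111 m is 2.716 m downgradient of the peak.
√(4πDt) = 54.70 m, giving peak height M/(n_e·A·√(4πDt)) = 18.0/(0.30 × 141 × 54.70) = 0.007779 kg/m³.
(x−vt)²/(4Dt) = (2.716)²/(4 × 0.941 × 253) = 0.007746; exp(−0.007746) = 0.9923.
C = 0.007779 × 0.9923 = 0.00772 kg/m³.

0.00772 kg/m³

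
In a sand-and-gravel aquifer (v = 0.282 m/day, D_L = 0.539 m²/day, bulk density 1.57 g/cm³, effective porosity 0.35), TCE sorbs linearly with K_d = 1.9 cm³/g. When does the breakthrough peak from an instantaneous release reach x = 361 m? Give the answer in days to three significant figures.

12100 days

Retardation factor R = 1 + ρ_b·K_d/n = 1 + 1.57 × 1.9/0.35 = 9.523.
Sorption retards both mechanisms: v_R = v/R = 0.02961 m/day, D_R = D/R = 0.05660 m²/day.
Peak time from v_R²t² + 2D_R t − x² = 0: t = (√(D_R² + v_R²x²) − D_R)/v_R².
√(D_R² + v_R²x²) = √(0.05660² + 0.02961² × 361²) = 10.69; v_R² = 0.0008768.
t = (10.69 − 0.05660)/0.0008768 = 12100 days.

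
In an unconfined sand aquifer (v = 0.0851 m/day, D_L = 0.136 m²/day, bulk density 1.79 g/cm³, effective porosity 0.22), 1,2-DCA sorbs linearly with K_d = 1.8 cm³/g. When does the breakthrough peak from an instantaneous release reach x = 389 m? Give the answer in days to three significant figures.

71200 days

Retardation factor R = 1 + ρ_b·K_d/n = 1 + 1.79 × 1.8/0.22 = 15.65.
Sorption retards both mechanisms: v_R = v/R = 0.005438 m/day, D_R = D/R = 0.008690 m²/day.
Peak time from v_R²t² + 2D_R t − x² = 0: t = (√(D_R² + v_R²x²) − D_R)/v_R².
√(D_R² + v_R²x²) = √(0.008690² + 0.005438² × 389²) = 2.115; v_R² = 2.957e-05.
t = (2.115 − 0.008690)/2.957e-05 = 71200 days.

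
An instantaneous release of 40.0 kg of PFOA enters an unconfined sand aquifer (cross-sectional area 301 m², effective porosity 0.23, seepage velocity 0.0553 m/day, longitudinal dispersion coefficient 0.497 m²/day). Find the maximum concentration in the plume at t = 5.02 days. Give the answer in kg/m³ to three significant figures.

The peak of an instantaneous 1D plume sits at x = vt; there the Gaussian factor is 1 and C_max = M/(n_e·A·√(4πDt)), where n_e·A is the pore area the mass is dissolved in.
√(4πDt) = √(4π × 0.497 × 5.02) = 5.599 m, so C_max = 40.0/(0.23 × 301 × 5.599) = 0.103 kg/m³.

0.103 kg/m³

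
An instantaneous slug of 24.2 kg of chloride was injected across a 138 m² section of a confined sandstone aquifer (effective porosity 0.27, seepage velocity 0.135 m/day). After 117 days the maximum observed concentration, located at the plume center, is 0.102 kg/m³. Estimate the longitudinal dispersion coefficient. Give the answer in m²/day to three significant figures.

0.0276 m²/day

At the plume center C_max = M/(n_e·A·√(4πDt)), so D = M²/(4πt·(n_e·A·C_max)²).
n_e·A·C_max = 0.27 × 138 × 0.102 = 3.801 kg/m.
D = 24.2²/(4π × 117 × 3.801²) = 0.0276 m²/day.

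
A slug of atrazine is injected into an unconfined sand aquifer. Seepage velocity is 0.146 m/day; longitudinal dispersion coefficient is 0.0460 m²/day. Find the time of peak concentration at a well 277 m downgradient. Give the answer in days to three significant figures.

1900 days

For the 1D instantaneous-source solution, setting ∂C/∂t = 0 at fixed x gives v²t² + 2Dt − x² = 0, so t = (√(D² + v²x²) − D)/v².
√(D² + v²x²) = √(0.0460² + 0.146² × 277²) = 40.44; v² = 0.021316.
t = (40.44 − 0.0460)/0.021316 = 1900 days (vs. the pure-advection estimate x/v = 1900 d).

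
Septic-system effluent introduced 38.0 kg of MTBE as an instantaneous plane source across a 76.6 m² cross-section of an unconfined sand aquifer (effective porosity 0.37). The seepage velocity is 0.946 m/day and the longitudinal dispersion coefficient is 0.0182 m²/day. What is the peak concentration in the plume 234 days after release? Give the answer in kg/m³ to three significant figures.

0.183 kg/m³

The peak of an instantaneous 1D plume sits at x = vt; there the Gaussian factor is 1 and C_max = M/(n_e·A·√(4πDt)), where n_e·A is the pore area the mass is dissolved in.
√(4πDt) = √(4π × 0.0182 × 234) = 7.316 m, so C_max = 38.0/(0.37 × 76.6 × 7.316) = 0.183 kg/m³.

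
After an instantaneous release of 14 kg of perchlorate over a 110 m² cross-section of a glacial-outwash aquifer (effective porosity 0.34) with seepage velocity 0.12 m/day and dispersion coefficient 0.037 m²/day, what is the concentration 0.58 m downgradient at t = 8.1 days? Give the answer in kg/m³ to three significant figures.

For an instantaneous plane source, C(x,t) = M/(n_e·A·√(4πDt)) · exp(−(x−vt)²/(4Dt)), with n_e·A the pore (flow) area.
Plume center vt = 0.12 × 8.1 = 0.972 m, so the well at 0.58 m is 0.392 m upgradient of the peak.
√(4πDt) = 1.941 m, giving peak height M/(n_e·A·√(4πDt)) = 14/(0.34 × 110 × 1.941) = 0.1929 kg/m³.
(x−vt)²/(4Dt) = (-0.392)²/(4 × 0.037 × 8.1) = 0.1282; exp(−0.1282) = 0.8797.
C = 0.1929 × 0.8797 = 0.170 kg/m³.

0.170 kg/m³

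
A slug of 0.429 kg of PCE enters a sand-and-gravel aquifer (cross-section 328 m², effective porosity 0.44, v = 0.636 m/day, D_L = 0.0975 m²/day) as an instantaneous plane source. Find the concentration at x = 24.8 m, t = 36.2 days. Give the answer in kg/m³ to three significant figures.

For an instantaneous plane source, C(x,t) = M/(n_e·A·√(4πDt)) · exp(−(x−vt)²/(4Dt)), with n_e·A the pore (flow) area.
Plume center vt = 0.636 × 36.2 = 23.0232 m, so the well at 24.8 m is 1.7768 m downgradient of the peak.
√(4πDt) = 6.660 m, giving peak height M/(n_e·A·√(4πDt)) = 0.429/(0.44 × 328 × 6.660) = 0.0004463 kg/m³.
(x−vt)²/(4Dt) = (1.7768)²/(4 × 0.0975 × 36.2) = 0.2236; exp(−0.2236) = 0.7996.
C = 0.0004463 × 0.7996 = 0.000357 kg/m³.

0.000357 kg/m³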